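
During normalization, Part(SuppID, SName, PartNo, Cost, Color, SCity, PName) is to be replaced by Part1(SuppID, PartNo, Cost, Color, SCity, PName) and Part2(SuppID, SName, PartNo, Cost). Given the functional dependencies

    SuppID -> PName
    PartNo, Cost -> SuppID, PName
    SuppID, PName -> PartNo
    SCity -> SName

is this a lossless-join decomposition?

Common attributes: Part1 ∩ Part2 = {SuppID, PartNo, Cost}.
Closure of {SuppID, PartNo, Cost}: SuppID → PName applies, adding PName. So (SuppID, PartNo, Cost)⁺ = {SuppID, PartNo, Cost, PName}.
The closure contains neither all of Part1 = {SuppID, PartNo, Cost, Color, SCity, PName} nor all of Part2 = {SuppID, SName, PartNo, Cost}, so the common attributes are not a superkey of either fragment. The join is lossy.

No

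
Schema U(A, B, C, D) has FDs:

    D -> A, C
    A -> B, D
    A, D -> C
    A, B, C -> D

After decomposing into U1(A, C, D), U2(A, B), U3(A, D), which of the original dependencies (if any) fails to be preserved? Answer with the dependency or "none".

D → A, C lies within U1.
A → B, D: restricted closure across fragments reaches B, D.
A, D → C lies within U1.
A, B, C → D: restricted closure across fragments reaches D.
Every dependency is enforceable on the fragments, so the decomposition is dependency-preserving.

none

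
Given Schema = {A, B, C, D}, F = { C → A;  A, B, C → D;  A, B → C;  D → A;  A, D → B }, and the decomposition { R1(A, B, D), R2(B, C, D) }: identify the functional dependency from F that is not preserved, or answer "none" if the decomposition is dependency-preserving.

Check C → A: no single fragment contains all of {A, C}, and the restricted closure of {C} across the fragments never reaches {A}.
A, B, C → D is preserved.
A, B → C is preserved.
D → A is preserved.
A, D → B is preserved.

C → A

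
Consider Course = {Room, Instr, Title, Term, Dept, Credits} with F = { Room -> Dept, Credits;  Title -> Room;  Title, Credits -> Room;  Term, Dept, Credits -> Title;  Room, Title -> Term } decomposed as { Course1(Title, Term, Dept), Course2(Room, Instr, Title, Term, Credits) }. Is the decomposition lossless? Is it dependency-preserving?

lossless but not dependency-preserving

Lossless test: (Title, Term)⁺ = {Room, Title, Term, Dept, Credits}, which contains all of one fragment — lossless.
Dependency preservation: the restricted closure of {Room} across the fragments never reaches {Dept, Credits}, so Room → Dept, Credits cannot be enforced without a join — not preserved.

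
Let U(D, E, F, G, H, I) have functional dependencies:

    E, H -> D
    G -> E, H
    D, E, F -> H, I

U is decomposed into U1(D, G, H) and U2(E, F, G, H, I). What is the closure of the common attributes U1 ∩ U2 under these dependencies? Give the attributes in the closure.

D, E, G, H

U1 ∩ U2 = {G, H}.
G → E, H applies, adding E
E, H → D applies, adding D
Closure: {D, E, G, H}.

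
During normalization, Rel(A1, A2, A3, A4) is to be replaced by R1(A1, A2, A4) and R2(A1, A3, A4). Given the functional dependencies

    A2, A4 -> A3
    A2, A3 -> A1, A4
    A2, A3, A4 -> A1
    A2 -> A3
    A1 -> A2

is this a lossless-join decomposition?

Yes

Common attributes: R1 ∩ R2 = {A1, A4}.
Closure of {A1, A4}: A1 → A2 applies, adding A2; A2, A4 → A3 applies, adding A3. So (A1, A4)⁺ = {A1, A2, A3, A4}.
This closure contains every attribute of R1, so R1 ∩ R2 → R1. The join is lossless.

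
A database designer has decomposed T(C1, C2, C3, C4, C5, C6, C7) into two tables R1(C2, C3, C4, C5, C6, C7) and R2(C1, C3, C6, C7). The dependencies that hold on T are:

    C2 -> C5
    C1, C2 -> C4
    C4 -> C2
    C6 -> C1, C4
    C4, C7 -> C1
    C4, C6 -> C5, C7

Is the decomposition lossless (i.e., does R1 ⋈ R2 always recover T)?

Common attributes: R1 ∩ R2 = {C3, C6, C7}.
Closure of {C3, C6, C7}: C6 → C1, C4 applies, adding C1, C4; C4, C6 → C5, C7 applies, adding C5; C4 → C2 applies, adding C2. So (C3, C6, C7)⁺ = {C1, C2, C3, C4, C5, C6, C7}.
This closure contains every attribute of R1, so R1 ∩ R2 → R1. The join is lossless.

Yes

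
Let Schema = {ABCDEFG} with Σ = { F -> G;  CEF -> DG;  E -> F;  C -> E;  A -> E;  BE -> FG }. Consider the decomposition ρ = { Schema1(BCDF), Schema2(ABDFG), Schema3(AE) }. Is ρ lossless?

Chase test. Columns are ABCDEFG; row i has aⱼ where attribute j ∈ Schemai, else bᵢⱼ.
Initial tableau (one row per fragment):
  row 1: b11 a2 a3 a4 b15 a6 b17
  row 2: a1 a2 b23 a4 b25 a6 a7
  row 3: a1 b32 b33 b34 a5 b36 b37
Rows 1 and 2 agree on F; apply F→G and equate their G entries.
Rows 2 and 3 agree on A; apply A→E and equate their E entries.
Rows 2 and 3 agree on E; apply E→F and equate their F entries.
Rows 1 and 3 agree on F; apply F→G and equate their G entries.
No row becomes fully distinguished — the join is lossy.

No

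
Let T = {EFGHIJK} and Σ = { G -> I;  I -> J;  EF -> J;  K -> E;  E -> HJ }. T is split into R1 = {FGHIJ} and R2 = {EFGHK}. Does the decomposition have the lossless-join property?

Common attributes: R1 ∩ R2 = {FGH}.
Closure of {FGH}: G → I applies, adding I; I → J applies, adding J. So (FGH)⁺ = {FGHIJ}.
This closure contains every attribute of R1, so R1 ∩ R2 → R1. The join is lossless.

Yes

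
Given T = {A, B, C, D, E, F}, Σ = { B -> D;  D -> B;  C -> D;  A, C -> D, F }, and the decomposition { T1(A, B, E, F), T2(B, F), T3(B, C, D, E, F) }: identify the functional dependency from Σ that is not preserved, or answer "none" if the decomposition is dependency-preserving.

A, C -> D, F

Check A, C → D, F: no single fragment contains all of {A, C, D, F}, and the restricted closure of {A, C} across the fragments never reaches {D, F}.
B → D is preserved.
D → B is preserved.
C → D is preserved.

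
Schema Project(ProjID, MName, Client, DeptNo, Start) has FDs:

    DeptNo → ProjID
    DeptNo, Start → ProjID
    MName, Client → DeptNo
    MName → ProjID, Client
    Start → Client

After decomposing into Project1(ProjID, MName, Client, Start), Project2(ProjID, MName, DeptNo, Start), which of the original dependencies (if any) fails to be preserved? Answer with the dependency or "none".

DeptNo → ProjID lies within Project2.
DeptNo, Start → ProjID lies within Project2.
MName, Client → DeptNo: restricted closure across fragments reaches DeptNo.
MName → ProjID, Client lies within Project1.
Start → Client lies within Project1.
Every dependency is enforceable on the fragments, so the decomposition is dependency-preserving.

none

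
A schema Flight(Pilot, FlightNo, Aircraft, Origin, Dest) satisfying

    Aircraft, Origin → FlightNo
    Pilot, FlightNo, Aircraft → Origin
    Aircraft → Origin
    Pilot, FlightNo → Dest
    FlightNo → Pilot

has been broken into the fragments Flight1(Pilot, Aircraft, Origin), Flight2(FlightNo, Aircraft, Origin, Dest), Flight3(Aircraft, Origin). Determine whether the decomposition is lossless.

Yes

Chase test. Columns are Pilot, FlightNo, Aircraft, Origin, Dest; row i has aⱼ where attribute j ∈ Flighti, else bᵢⱼ.
Initial tableau (one row per fragment):
  row 1: a1 b12 a3 a4 b15
  row 2: b21 a2 a3 a4 a5
  row 3: b31 b32 a3 a4 b35
Rows 1 and 2 agree on Aircraft, Origin; apply Aircraft, Origin→FlightNo and equate their FlightNo entries.
Rows 1 and 3 agree on Aircraft, Origin; apply Aircraft, Origin→FlightNo and equate their FlightNo entries.
Rows 1 and 2 agree on FlightNo; apply FlightNo→Pilot and equate their Pilot entries.
Rows 1 and 3 agree on FlightNo; apply FlightNo→Pilot and equate their Pilot entries.
Rows 1 and 2 agree on Pilot, FlightNo; apply Pilot, FlightNo→Dest and equate their Dest entries.
Rows 1 and 3 agree on Pilot, FlightNo; apply Pilot, FlightNo→Dest and equate their Dest entries.
Row 1 is now all distinguished symbols — the join is lossless.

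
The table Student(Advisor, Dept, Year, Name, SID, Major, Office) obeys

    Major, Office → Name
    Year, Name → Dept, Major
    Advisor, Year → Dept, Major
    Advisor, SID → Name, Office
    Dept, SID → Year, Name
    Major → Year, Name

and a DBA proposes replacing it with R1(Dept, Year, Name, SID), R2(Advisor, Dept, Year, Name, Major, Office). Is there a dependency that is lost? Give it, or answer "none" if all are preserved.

Check Advisor, SID → Name, Office: no single fragment contains all of {Advisor, Name, SID, Office}, and the restricted closure of {Advisor, SID} across the fragments never reaches {Name, Office}.
Major, Office → Name is preserved.
Year, Name → Dept, Major is preserved.
Advisor, Year → Dept, Major is preserved.
Dept, SID → Year, Name is preserved.
Major → Year, Name is preserved.

Advisor, SID → Name, Office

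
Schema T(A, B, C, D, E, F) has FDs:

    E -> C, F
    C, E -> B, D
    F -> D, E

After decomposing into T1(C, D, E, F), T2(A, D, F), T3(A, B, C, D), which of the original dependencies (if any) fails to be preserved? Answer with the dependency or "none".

Check C, E → B, D: no single fragment contains all of {B, C, D, E}, and the restricted closure of {C, E} across the fragments never reaches {B, D}.
E → C, F is preserved.
F → D, E is preserved.

C, E -> B, D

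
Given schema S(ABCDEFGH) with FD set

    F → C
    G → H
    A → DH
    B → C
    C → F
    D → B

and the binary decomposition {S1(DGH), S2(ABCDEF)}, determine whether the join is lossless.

Common attributes: S1 ∩ S2 = {D}.
Closure of {D}: D → B applies, adding B; B → C applies, adding C; C → F applies, adding F. So (D)⁺ = {BCDF}.
The closure contains neither all of S1 = {DGH} nor all of S2 = {ABCDEF}, so the common attributes are not a superkey of either fragment. The join is lossy.

No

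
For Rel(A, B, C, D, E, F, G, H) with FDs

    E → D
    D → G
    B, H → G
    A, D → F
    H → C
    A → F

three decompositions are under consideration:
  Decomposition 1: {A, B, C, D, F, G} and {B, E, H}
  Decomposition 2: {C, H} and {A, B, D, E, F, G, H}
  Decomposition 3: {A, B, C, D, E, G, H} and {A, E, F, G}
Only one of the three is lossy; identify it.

Decomposition 1

Decomposition 1: common = {B}, closure = {B} → lossy.
Decomposition 2: common = {H}, closure = {C, H} → lossless.
Decomposition 3: common = {A, E, G}, closure = {A, D, E, F, G} → lossless.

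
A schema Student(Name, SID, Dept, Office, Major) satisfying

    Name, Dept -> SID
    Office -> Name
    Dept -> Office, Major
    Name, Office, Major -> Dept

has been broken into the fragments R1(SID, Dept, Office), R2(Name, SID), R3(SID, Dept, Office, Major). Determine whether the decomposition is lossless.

Chase test. Columns are Name, SID, Dept, Office, Major; row i has aⱼ where attribute j ∈ Ri, else bᵢⱼ.
Initial tableau (one row per fragment):
  row 1: b11 a2 a3 a4 b15
  row 2: a1 a2 b23 b24 b25
  row 3: b31 a2 a3 a4 a5
Rows 1 and 3 agree on Office; apply Office→Name and equate their Name entries.
Rows 1 and 3 agree on Dept; apply Dept→Office, Major and equate their Office, Major entries.
No row becomes fully distinguished — the join is lossy.

No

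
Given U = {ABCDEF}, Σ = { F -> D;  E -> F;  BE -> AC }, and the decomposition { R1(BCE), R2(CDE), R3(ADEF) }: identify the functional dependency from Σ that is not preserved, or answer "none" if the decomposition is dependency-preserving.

Check BE → AC: no single fragment contains all of {ABCE}, and the restricted closure of {BE} across the fragments never reaches {AC}.
F → D is preserved.
E → F is preserved.

BE -> AC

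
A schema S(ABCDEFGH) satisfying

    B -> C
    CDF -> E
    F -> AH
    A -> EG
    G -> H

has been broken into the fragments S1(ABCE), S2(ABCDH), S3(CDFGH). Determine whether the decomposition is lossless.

No

Chase test. Columns are ABCDEFGH; row i has aⱼ where attribute j ∈ Si, else bᵢⱼ.
Initial tableau (one row per fragment):
  row 1: a1 a2 a3 b14 a5 b16 b17 b18
  row 2: a1 a2 a3 a4 b25 b26 b27 a8
  row 3: b31 b32 a3 a4 b35 a6 a7 a8
Rows 1 and 2 agree on A; apply A→EG and equate their EG entries.
Rows 1 and 2 agree on G; apply G→H and equate their H entries.
No row becomes fully distinguished — the join is lossy.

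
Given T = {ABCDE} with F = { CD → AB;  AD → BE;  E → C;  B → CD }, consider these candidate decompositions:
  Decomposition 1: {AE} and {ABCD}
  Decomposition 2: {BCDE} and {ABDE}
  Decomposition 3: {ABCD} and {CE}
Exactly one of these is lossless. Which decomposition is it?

Decomposition 2

Decomposition 1: common = {A}, closure = {A} → lossy.
Decomposition 2: common = {BDE}, closure = {ABCDE} → lossless.
Decomposition 3: common = {C}, closure = {C} → lossy.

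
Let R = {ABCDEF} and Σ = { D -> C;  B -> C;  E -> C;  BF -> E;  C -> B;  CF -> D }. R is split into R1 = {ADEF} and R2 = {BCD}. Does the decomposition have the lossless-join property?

Yes

Common attributes: R1 ∩ R2 = {D}.
Closure of {D}: D → C applies, adding C; C → B applies, adding B. So (D)⁺ = {BCD}.
This closure contains every attribute of R2, so R1 ∩ R2 → R2. The join is lossless.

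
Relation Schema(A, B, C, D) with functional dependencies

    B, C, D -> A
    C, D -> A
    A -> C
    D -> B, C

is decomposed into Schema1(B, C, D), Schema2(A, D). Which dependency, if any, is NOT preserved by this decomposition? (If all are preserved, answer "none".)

Check A → C: no single fragment contains all of {A, C}, and the restricted closure of {A} across the fragments never reaches {C}.
B, C, D → A is preserved.
C, D → A is preserved.
D → B, C is preserved.

A -> C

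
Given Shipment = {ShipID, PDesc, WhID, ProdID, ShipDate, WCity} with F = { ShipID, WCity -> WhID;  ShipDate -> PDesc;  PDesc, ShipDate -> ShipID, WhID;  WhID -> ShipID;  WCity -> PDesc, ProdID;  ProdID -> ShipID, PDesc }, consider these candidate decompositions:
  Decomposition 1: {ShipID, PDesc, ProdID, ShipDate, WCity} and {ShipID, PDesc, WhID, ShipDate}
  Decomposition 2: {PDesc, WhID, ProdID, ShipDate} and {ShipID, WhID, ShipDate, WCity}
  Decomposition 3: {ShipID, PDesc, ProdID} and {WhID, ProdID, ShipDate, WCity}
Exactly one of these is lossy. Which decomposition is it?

Decomposition 1: common = {ShipID, PDesc, ShipDate}, closure = {ShipID, PDesc, WhID, ShipDate} → lossless.
Decomposition 2: common = {WhID, ShipDate}, closure = {ShipID, PDesc, WhID, ShipDate} → lossy.
Decomposition 3: common = {ProdID}, closure = {ShipID, PDesc, ProdID} → lossless.

Decomposition 2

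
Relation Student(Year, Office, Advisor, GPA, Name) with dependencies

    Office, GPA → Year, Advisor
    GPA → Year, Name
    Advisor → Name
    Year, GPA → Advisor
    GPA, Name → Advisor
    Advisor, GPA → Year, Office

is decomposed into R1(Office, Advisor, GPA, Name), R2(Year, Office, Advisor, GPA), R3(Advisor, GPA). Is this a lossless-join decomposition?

Yes

Chase test. Columns are Year, Office, Advisor, GPA, Name; row i has aⱼ where attribute j ∈ Ri, else bᵢⱼ.
Initial tableau (one row per fragment):
  row 1: b11 a2 a3 a4 a5
  row 2: a1 a2 a3 a4 b25
  row 3: b31 b32 a3 a4 b35
Rows 1 and 2 agree on Office, GPA; apply Office, GPA→Year, Advisor and equate their Year, Advisor entries.
Rows 1 and 2 agree on GPA; apply GPA→Year, Name and equate their Year, Name entries.
Rows 1 and 3 agree on GPA; apply GPA→Year, Name and equate their Year, Name entries.
Rows 1 and 3 agree on Advisor, GPA; apply Advisor, GPA→Year, Office and equate their Year, Office entries.
Row 1 is now all distinguished symbols — the join is lossless.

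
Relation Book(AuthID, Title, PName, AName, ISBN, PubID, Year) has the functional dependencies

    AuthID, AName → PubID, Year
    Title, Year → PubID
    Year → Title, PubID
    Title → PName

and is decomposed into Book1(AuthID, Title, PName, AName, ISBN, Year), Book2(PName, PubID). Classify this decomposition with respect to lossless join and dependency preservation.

Lossless test: (PName)⁺ = {PName}, which is a superkey of neither fragment — lossy.
Dependency preservation: the restricted closure of {AuthID, AName} across the fragments never reaches {PubID, Year}, so AuthID, AName → PubID, Year cannot be enforced without a join — not preserved.

lossy and not dependency-preserving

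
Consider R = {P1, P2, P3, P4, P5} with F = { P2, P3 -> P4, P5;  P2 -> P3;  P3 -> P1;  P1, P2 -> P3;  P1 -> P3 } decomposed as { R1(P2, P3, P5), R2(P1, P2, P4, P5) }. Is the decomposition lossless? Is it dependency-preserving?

lossless but not dependency-preserving

Lossless test: (P2, P5)⁺ = {P1, P2, P3, P4, P5}, which contains all of one fragment — lossless.
Dependency preservation: the restricted closure of {P3} across the fragments never reaches {P1}, so P3 → P1 cannot be enforced without a join — not preserved.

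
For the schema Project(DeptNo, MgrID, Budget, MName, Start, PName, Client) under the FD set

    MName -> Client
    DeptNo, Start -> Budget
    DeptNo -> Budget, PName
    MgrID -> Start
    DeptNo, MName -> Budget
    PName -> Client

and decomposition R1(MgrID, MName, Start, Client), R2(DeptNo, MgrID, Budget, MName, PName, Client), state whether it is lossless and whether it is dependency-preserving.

Lossless test: (MgrID, MName, Client)⁺ = {MgrID, MName, Start, Client}, which contains all of one fragment — lossless.
Dependency preservation: DeptNo, Start → Budget is not contained in any single fragment, but the restricted closure of its left-hand side across the fragments still reaches the right-hand side; the remaining FDs each lie inside some fragment. All dependencies are preserved.

lossless and dependency-preserving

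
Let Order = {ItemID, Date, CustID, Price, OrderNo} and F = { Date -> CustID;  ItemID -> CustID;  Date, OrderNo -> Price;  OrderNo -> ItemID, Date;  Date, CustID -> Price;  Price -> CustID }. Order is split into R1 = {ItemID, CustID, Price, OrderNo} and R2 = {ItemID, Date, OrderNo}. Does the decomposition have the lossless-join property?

Yes

Common attributes: R1 ∩ R2 = {ItemID, OrderNo}.
Closure of {ItemID, OrderNo}: ItemID → CustID applies, adding CustID; OrderNo → ItemID, Date applies, adding Date; Date, CustID → Price applies, adding Price. So (ItemID, OrderNo)⁺ = {ItemID, Date, CustID, Price, OrderNo}.
This closure contains every attribute of R1, so R1 ∩ R2 → R1. The join is lossless.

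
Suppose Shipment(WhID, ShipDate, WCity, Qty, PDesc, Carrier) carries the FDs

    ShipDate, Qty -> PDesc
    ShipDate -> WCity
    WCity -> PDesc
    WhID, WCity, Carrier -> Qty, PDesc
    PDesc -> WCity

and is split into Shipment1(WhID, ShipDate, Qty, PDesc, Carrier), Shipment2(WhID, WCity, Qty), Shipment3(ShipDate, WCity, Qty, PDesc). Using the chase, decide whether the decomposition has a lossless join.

Yes

Chase test. Columns are WhID, ShipDate, WCity, Qty, PDesc, Carrier; row i has aⱼ where attribute j ∈ Shipmenti, else bᵢⱼ.
Initial tableau (one row per fragment):
  row 1: a1 a2 b13 a4 a5 a6
  row 2: a1 b22 a3 a4 b25 b26
  row 3: b31 a2 a3 a4 a5 b36
Rows 1 and 3 agree on ShipDate; apply ShipDate→WCity and equate their WCity entries.
Rows 1 and 2 agree on WCity; apply WCity→PDesc and equate their PDesc entries.
Row 1 is now all distinguished symbols — the join is lossless.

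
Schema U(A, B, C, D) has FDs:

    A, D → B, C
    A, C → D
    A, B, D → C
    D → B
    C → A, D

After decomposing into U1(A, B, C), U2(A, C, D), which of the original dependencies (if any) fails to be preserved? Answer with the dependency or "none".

Check D → B: no single fragment contains all of {B, D}, and the restricted closure of {D} across the fragments never reaches {B}.
A, D → B, C is preserved.
A, C → D is preserved.
A, B, D → C is preserved.
C → A, D is preserved.

D → B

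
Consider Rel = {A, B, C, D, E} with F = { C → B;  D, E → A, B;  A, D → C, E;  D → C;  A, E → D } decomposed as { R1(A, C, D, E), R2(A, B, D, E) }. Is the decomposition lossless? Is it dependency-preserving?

Lossless test: (A, D, E)⁺ = {A, B, C, D, E}, which contains all of one fragment — lossless.
Dependency preservation: the restricted closure of {C} across the fragments never reaches {B}, so C → B cannot be enforced without a join — not preserved.

lossless but not dependency-preserving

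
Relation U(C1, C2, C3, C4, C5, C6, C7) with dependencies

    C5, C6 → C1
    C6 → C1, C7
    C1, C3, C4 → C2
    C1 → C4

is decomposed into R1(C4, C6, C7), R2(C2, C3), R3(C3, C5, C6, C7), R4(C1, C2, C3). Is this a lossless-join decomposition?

No

Chase test. Columns are C1, C2, C3, C4, C5, C6, C7; row i has aⱼ where attribute j ∈ Ri, else bᵢⱼ.
Initial tableau (one row per fragment):
  row 1: b11 b12 b13 a4 b15 a6 a7
  row 2: b21 a2 a3 b24 b25 b26 b27
  row 3: b31 b32 a3 b34 a5 a6 a7
  row 4: a1 a2 a3 b44 b45 b46 b47
Rows 1 and 3 agree on C6; apply C6→C1, C7 and equate their C1, C7 entries.
Rows 1 and 3 agree on C1; apply C1→C4 and equate their C4 entries.
No row becomes fully distinguished — the join is lossy.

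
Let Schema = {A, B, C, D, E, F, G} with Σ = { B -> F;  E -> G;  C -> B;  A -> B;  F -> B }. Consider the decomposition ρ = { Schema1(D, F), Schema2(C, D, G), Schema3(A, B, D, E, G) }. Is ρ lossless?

Chase test. Columns are A, B, C, D, E, F, G; row i has aⱼ where attribute j ∈ Schemai, else bᵢⱼ.
Initial tableau (one row per fragment):
  row 1: b11 b12 b13 a4 b15 a6 b17
  row 2: b21 b22 a3 a4 b25 b26 a7
  row 3: a1 a2 b33 a4 a5 b36 a7
No row becomes fully distinguished — the join is lossy.

No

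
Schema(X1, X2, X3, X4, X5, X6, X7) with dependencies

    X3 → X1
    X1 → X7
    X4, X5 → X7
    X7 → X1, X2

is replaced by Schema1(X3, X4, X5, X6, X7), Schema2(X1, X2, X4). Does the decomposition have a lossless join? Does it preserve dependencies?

lossy and not dependency-preserving

Lossless test: (X4)⁺ = {X4}, which is a superkey of neither fragment — lossy.
Dependency preservation: the restricted closure of {X3} across the fragments never reaches {X1}, so X3 → X1 cannot be enforced without a join — not preserved.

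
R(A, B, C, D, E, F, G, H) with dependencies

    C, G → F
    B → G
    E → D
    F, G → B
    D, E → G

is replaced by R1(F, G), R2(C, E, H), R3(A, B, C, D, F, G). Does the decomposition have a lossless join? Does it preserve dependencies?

Lossless test (chase): Rows 1 and 3 agree on F, G; apply F, G→B and equate their B entries. No row becomes fully distinguished — the join is lossy.
Dependency preservation: the restricted closure of {E} across the fragments never reaches {D}, so E → D cannot be enforced without a join — not preserved.

lossy and not dependency-preserving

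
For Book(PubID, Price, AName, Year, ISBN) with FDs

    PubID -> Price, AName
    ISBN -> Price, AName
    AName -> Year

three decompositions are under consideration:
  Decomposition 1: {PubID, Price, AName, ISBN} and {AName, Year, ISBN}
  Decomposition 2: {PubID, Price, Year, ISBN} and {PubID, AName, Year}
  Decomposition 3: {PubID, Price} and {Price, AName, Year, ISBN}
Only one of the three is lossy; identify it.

Decomposition 1: common = {AName, ISBN}, closure = {Price, AName, Year, ISBN} → lossless.
Decomposition 2: common = {PubID, Year}, closure = {PubID, Price, AName, Year} → lossless.
Decomposition 3: common = {Price}, closure = {Price} → lossy.

Decomposition 3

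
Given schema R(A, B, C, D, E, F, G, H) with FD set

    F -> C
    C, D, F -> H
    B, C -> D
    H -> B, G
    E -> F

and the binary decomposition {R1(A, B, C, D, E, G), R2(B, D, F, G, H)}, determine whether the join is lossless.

No

Common attributes: R1 ∩ R2 = {B, D, G}.
No dependency enlarges {B, D, G}, so (B, D, G)⁺ = {B, D, G}.
The closure contains neither all of R1 = {A, B, C, D, E, G} nor all of R2 = {B, D, F, G, H}, so the common attributes are not a superkey of either fragment. The join is lossy.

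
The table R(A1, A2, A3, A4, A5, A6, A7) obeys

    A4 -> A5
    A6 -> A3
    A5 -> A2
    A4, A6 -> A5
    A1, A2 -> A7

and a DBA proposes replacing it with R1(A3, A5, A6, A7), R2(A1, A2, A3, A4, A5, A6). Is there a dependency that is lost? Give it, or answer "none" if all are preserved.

A1, A2 -> A7

Check A1, A2 → A7: no single fragment contains all of {A1, A2, A7}, and the restricted closure of {A1, A2} across the fragments never reaches {A7}.
A4 → A5 is preserved.
A6 → A3 is preserved.
A5 → A2 is preserved.
A4, A6 → A5 is preserved.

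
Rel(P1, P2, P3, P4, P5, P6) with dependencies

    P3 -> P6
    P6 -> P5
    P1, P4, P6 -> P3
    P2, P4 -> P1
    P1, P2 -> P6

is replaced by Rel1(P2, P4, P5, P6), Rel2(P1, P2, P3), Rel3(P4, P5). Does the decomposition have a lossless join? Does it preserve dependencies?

lossy and not dependency-preserving

Lossless test (chase): applying each FD to every pair of rows produces no changes in the tableau, so no row becomes fully distinguished — the join is lossy.
Dependency preservation: the restricted closure of {P3} across the fragments never reaches {P6}, so P3 → P6 cannot be enforced without a join — not preserved.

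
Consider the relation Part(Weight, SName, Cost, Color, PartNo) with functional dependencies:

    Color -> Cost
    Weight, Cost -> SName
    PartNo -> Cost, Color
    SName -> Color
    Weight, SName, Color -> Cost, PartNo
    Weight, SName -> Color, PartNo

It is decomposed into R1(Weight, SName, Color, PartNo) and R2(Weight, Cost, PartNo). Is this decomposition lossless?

Common attributes: R1 ∩ R2 = {Weight, PartNo}.
Closure of {Weight, PartNo}: PartNo → Cost, Color applies, adding Cost, Color; Weight, Cost → SName applies, adding SName. So (Weight, PartNo)⁺ = {Weight, SName, Cost, Color, PartNo}.
This closure contains every attribute of R1, so R1 ∩ R2 → R1. The join is lossless.

Yes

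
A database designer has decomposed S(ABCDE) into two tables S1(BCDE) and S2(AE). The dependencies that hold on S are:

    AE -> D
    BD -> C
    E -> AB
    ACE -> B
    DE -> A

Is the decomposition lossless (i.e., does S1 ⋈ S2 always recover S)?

Common attributes: S1 ∩ S2 = {E}.
Closure of {E}: E → AB applies, adding AB; AE → D applies, adding D; BD → C applies, adding C. So (E)⁺ = {ABCDE}.
This closure contains every attribute of S1, so S1 ∩ S2 → S1. The join is lossless.

Yes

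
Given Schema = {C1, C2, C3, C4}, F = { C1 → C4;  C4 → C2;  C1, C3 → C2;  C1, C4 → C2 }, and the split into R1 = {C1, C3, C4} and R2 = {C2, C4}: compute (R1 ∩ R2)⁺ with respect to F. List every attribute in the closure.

C2, C4

R1 ∩ R2 = {C4}.
C4 → C2 applies, adding C2
Closure: {C2, C4}.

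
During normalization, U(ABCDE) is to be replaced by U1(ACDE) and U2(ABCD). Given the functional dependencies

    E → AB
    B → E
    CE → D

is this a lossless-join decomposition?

Common attributes: U1 ∩ U2 = {ACD}.
No dependency enlarges {ACD}, so (ACD)⁺ = {ACD}.
The closure contains neither all of U1 = {ACDE} nor all of U2 = {ABCD}, so the common attributes are not a superkey of either fragment. The join is lossy.

No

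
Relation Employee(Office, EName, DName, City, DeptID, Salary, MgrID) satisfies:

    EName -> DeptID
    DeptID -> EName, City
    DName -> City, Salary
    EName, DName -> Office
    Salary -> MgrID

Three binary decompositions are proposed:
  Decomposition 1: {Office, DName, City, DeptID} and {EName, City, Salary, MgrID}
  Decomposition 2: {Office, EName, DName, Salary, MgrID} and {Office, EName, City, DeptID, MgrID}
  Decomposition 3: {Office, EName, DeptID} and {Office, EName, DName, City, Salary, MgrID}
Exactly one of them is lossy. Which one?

Decomposition 1: common = {City}, closure = {City} → lossy.
Decomposition 2: common = {Office, EName, MgrID}, closure = {Office, EName, City, DeptID, MgrID} → lossless.
Decomposition 3: common = {Office, EName}, closure = {Office, EName, City, DeptID} → lossless.

Decomposition 1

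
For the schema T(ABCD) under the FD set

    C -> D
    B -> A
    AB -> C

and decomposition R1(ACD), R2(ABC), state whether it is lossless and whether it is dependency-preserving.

lossless and dependency-preserving

Lossless test: (AC)⁺ = {ACD}, which contains all of one fragment — lossless.
Dependency preservation: every FD's attributes lie within a single fragment, so each can be enforced locally — preserved.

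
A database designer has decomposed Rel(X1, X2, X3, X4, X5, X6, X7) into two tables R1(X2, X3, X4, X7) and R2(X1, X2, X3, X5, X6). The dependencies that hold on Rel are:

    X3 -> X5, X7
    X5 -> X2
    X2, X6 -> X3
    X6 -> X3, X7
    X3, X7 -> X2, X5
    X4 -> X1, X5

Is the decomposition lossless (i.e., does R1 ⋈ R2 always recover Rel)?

Common attributes: R1 ∩ R2 = {X2, X3}.
Closure of {X2, X3}: X3 → X5, X7 applies, adding X5, X7. So (X2, X3)⁺ = {X2, X3, X5, X7}.
The closure contains neither all of R1 = {X2, X3, X4, X7} nor all of R2 = {X1, X2, X3, X5, X6}, so the common attributes are not a superkey of either fragment. The join is lossy.

No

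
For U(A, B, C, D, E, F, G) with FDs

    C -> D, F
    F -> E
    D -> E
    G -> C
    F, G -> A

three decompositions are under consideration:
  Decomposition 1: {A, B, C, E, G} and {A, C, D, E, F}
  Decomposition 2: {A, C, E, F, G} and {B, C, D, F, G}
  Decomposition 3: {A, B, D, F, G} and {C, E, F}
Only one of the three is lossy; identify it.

Decomposition 1: common = {A, C, E}, closure = {A, C, D, E, F} → lossless.
Decomposition 2: common = {C, F, G}, closure = {A, C, D, E, F, G} → lossless.
Decomposition 3: common = {F}, closure = {E, F} → lossy.

Decomposition 3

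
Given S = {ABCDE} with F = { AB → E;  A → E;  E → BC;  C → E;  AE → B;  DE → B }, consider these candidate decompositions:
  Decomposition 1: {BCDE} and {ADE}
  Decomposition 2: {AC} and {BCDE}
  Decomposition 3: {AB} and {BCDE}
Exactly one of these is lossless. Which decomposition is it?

Decomposition 1: common = {DE}, closure = {BCDE} → lossless.
Decomposition 2: common = {C}, closure = {BCE} → lossy.
Decomposition 3: common = {B}, closure = {B} → lossy.

Decomposition 1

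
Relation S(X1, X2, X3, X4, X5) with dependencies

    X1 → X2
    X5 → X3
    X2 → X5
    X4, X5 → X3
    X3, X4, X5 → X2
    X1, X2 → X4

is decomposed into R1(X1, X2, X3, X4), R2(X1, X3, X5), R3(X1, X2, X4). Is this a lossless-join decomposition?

Yes

Chase test. Columns are X1, X2, X3, X4, X5; row i has aⱼ where attribute j ∈ Ri, else bᵢⱼ.
Initial tableau (one row per fragment):
  row 1: a1 a2 a3 a4 b15
  row 2: a1 b22 a3 b24 a5
  row 3: a1 a2 b33 a4 b35
Rows 1 and 2 agree on X1; apply X1→X2 and equate their X2 entries.
Rows 1 and 2 agree on X2; apply X2→X5 and equate their X5 entries.
Rows 1 and 3 agree on X2; apply X2→X5 and equate their X5 entries.
Rows 1 and 3 agree on X4, X5; apply X4, X5→X3 and equate their X3 entries.
Rows 1 and 2 agree on X1, X2; apply X1, X2→X4 and equate their X4 entries.
Row 1 is now all distinguished symbols — the join is lossless.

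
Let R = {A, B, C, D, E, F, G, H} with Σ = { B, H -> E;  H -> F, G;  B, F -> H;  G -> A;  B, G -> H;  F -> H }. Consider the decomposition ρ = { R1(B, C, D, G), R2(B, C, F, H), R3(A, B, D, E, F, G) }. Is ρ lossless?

Chase test. Columns are A, B, C, D, E, F, G, H; row i has aⱼ where attribute j ∈ Ri, else bᵢⱼ.
Initial tableau (one row per fragment):
  row 1: b11 a2 a3 a4 b15 b16 a7 b18
  row 2: b21 a2 a3 b24 b25 a6 b27 a8
  row 3: a1 a2 b33 a4 a5 a6 a7 b38
Rows 2 and 3 agree on B, F; apply B, F→H and equate their H entries.
Rows 1 and 3 agree on G; apply G→A and equate their A entries.
Rows 1 and 3 agree on B, G; apply B, G→H and equate their H entries.
Rows 1 and 2 agree on B, H; apply B, H→E and equate their E entries.
Rows 1 and 3 agree on B, H; apply B, H→E and equate their E entries.
Rows 1 and 2 agree on H; apply H→F, G and equate their F, G entries.
Rows 1 and 2 agree on G; apply G→A and equate their A entries.
Row 1 is now all distinguished symbols — the join is lossless.

Yes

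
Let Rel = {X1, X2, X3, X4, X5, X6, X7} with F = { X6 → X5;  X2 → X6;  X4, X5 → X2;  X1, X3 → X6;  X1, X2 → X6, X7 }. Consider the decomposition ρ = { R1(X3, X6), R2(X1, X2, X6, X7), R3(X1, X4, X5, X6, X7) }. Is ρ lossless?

Chase test. Columns are X1, X2, X3, X4, X5, X6, X7; row i has aⱼ where attribute j ∈ Ri, else bᵢⱼ.
Initial tableau (one row per fragment):
  row 1: b11 b12 a3 b14 b15 a6 b17
  row 2: a1 a2 b23 b24 b25 a6 a7
  row 3: a1 b32 b33 a4 a5 a6 a7
Rows 1 and 2 agree on X6; apply X6→X5 and equate their X5 entries.
Rows 1 and 3 agree on X6; apply X6→X5 and equate their X5 entries.
No row becomes fully distinguished — the join is lossy.

No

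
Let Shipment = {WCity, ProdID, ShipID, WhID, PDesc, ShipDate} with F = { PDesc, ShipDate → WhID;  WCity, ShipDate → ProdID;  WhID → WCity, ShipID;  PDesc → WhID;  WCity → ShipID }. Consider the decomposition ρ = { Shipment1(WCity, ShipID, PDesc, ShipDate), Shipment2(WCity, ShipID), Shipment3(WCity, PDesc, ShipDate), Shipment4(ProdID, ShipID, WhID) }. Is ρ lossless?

No

Chase test. Columns are WCity, ProdID, ShipID, WhID, PDesc, ShipDate; row i has aⱼ where attribute j ∈ Shipmenti, else bᵢⱼ.
Initial tableau (one row per fragment):
  row 1: a1 b12 a3 b14 a5 a6
  row 2: a1 b22 a3 b24 b25 b26
  row 3: a1 b32 b33 b34 a5 a6
  row 4: b41 a2 a3 a4 b45 b46
Rows 1 and 3 agree on PDesc, ShipDate; apply PDesc, ShipDate→WhID and equate their WhID entries.
Rows 1 and 3 agree on WCity, ShipDate; apply WCity, ShipDate→ProdID and equate their ProdID entries.
Rows 1 and 3 agree on WhID; apply WhID→WCity, ShipID and equate their WCity, ShipID entries.
No row becomes fully distinguished — the join is lossy.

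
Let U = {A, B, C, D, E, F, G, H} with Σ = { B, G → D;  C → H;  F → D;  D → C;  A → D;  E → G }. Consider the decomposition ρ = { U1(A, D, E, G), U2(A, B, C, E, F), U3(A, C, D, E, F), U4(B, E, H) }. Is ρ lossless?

Chase test. Columns are A, B, C, D, E, F, G, H; row i has aⱼ where attribute j ∈ Ui, else bᵢⱼ.
Initial tableau (one row per fragment):
  row 1: a1 b12 b13 a4 a5 b16 a7 b18
  row 2: a1 a2 a3 b24 a5 a6 b27 b28
  row 3: a1 b32 a3 a4 a5 a6 b37 b38
  row 4: b41 a2 b43 b44 a5 b46 b47 a8
Rows 2 and 3 agree on C; apply C→H and equate their H entries.
Rows 2 and 3 agree on F; apply F→D and equate their D entries.
Rows 1 and 2 agree on D; apply D→C and equate their C entries.
Rows 1 and 2 agree on E; apply E→G and equate their G entries.
Rows 1 and 3 agree on E; apply E→G and equate their G entries.
Rows 1 and 4 agree on E; apply E→G and equate their G entries.
Rows 2 and 4 agree on B, G; apply B, G→D and equate their D entries.
Rows 1 and 2 agree on C; apply C→H and equate their H entries.
Rows 1 and 4 agree on D; apply D→C and equate their C entries.
Rows 1 and 4 agree on C; apply C→H and equate their H entries.
Row 2 is now all distinguished symbols — the join is lossless.

Yes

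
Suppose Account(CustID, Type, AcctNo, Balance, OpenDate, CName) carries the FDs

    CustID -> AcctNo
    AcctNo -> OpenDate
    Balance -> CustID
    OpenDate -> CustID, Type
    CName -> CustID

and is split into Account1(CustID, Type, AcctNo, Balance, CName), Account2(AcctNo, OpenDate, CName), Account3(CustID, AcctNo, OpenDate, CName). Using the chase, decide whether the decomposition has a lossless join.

Chase test. Columns are CustID, Type, AcctNo, Balance, OpenDate, CName; row i has aⱼ where attribute j ∈ Accounti, else bᵢⱼ.
Initial tableau (one row per fragment):
  row 1: a1 a2 a3 a4 b15 a6
  row 2: b21 b22 a3 b24 a5 a6
  row 3: a1 b32 a3 b34 a5 a6
Rows 1 and 2 agree on AcctNo; apply AcctNo→OpenDate and equate their OpenDate entries.
Rows 1 and 2 agree on OpenDate; apply OpenDate→CustID, Type and equate their CustID, Type entries.
Rows 1 and 3 agree on OpenDate; apply OpenDate→CustID, Type and equate their CustID, Type entries.
Row 1 is now all distinguished symbols — the join is lossless.

Yes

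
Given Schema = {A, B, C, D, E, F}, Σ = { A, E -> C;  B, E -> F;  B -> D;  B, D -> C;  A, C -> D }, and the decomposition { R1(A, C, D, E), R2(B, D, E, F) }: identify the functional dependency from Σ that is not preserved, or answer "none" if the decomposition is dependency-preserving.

B, D -> C

Check B, D → C: no single fragment contains all of {B, C, D}, and the restricted closure of {B, D} across the fragments never reaches {C}.
A, E → C is preserved.
B, E → F is preserved.
B → D is preserved.
A, C → D is preserved.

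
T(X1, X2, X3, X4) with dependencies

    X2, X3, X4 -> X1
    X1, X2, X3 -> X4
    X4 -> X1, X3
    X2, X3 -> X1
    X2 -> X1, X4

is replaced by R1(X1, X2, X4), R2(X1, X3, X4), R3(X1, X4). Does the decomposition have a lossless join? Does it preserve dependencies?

Lossless test (chase): Rows 1 and 2 agree on X4; apply X4→X1, X3 and equate their X1, X3 entries. Rows 1 and 3 agree on X4; apply X4→X1, X3 and equate their X1, X3 entries. Row 1 is now all distinguished symbols — the join is lossless.
Dependency preservation: X2, X3, X4 → X1; X1, X2, X3 → X4; X2, X3 → X1 are not contained in any single fragment, but the restricted closure of each left-hand side across the fragments still reaches the right-hand side; the remaining FDs each lie inside some fragment. All dependencies are preserved.

lossless and dependency-preserving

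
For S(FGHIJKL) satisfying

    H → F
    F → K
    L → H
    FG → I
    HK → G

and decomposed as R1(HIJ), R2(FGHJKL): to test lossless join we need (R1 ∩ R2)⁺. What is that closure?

FGHIJK

R1 ∩ R2 = {HJ}.
H → F applies, adding F
F → K applies, adding K
HK → G applies, adding G
FG → I applies, adding I
Closure: {FGHIJK}.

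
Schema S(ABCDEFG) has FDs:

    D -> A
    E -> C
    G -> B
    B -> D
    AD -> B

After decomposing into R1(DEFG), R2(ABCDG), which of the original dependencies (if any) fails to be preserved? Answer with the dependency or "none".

Check E → C: no single fragment contains all of {CE}, and the restricted closure of {E} across the fragments never reaches {C}.
D → A is preserved.
G → B is preserved.
B → D is preserved.
AD → B is preserved.

E -> C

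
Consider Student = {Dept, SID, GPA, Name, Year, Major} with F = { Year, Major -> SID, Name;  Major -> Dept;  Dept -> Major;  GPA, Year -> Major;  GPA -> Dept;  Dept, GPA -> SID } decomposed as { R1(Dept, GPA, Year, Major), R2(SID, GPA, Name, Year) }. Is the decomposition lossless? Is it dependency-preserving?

lossless but not dependency-preserving

Lossless test: (GPA, Year)⁺ = {Dept, SID, GPA, Name, Year, Major}, which contains all of one fragment — lossless.
Dependency preservation: the restricted closure of {Year, Major} across the fragments never reaches {SID, Name}, so Year, Major → SID, Name cannot be enforced without a join — not preserved.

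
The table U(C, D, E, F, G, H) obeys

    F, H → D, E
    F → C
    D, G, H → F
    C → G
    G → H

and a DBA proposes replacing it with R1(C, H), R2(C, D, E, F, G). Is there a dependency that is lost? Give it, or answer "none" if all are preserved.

Check G → H: no single fragment contains all of {G, H}, and the restricted closure of {G} across the fragments never reaches {H}.
F, H → D, E is preserved.
F → C is preserved.
D, G, H → F is preserved.
C → G is preserved.

G → H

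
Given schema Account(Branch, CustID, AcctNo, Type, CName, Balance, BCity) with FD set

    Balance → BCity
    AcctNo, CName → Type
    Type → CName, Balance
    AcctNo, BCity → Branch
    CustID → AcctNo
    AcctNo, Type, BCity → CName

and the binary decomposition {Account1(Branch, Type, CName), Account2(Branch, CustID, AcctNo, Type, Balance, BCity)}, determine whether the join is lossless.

Common attributes: Account1 ∩ Account2 = {Branch, Type}.
Closure of {Branch, Type}: Type → CName, Balance applies, adding CName, Balance; Balance → BCity applies, adding BCity. So (Branch, Type)⁺ = {Branch, Type, CName, Balance, BCity}.
This closure contains every attribute of Account1, so Account1 ∩ Account2 → Account1. The join is lossless.

Yes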